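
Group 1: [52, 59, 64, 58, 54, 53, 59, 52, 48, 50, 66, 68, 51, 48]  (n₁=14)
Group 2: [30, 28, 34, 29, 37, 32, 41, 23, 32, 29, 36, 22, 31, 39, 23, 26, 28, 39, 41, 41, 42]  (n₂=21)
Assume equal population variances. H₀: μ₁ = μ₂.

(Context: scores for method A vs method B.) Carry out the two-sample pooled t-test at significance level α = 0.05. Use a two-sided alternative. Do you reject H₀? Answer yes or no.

x̄₁=55.857, s₁=6.585, n₁=14
x̄₂=32.524, s₂=6.455, n₂=21
s_p² = [13·6.585² + 20·6.455²]/33 = 42.3319
SE = √(s_p²·(1/14+1/21)) = 2.2449
t = (55.857−32.524)/2.2449 = 10.3940
df = 33
p-value (two-sided) = 0.00000
At α=0.05: p < α → reject H₀

reject H₀: yes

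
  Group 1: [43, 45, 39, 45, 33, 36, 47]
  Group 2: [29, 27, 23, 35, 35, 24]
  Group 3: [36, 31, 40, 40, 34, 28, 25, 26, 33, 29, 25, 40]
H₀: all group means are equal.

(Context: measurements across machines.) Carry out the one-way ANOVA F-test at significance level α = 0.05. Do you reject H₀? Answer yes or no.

Group means [41.14, 28.83, 32.25], grand mean 33.920
SSB = Σnᵢ(x̄ᵢ−x̄)² = 553.900; SSW = ΣΣ(x−x̄ᵢ)² = 673.940
MSB = 553.900/2 = 276.9498; MSW = 673.940/22 = 30.6337
F = MSB/MSW = 9.0407
df = (2, 22)
p-value (upper-tail) = 0.00136
At α=0.05: p < α → reject H₀

reject H₀: yes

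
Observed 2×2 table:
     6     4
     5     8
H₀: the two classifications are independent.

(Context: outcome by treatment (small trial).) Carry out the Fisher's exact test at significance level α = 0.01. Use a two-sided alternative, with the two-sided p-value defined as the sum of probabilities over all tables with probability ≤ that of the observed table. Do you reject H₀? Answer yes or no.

reject H₀: no

Margins: r₁=10, r₂=13, c₁=11, c₂=12, n=23
p_obs = C(10,6)·C(13,5)/C(23,11); sum pmf over tables with pmf ≤ p_obs
p-value (two-sided) = 0.41365
At α=0.01: p ≥ α → fail to reject H₀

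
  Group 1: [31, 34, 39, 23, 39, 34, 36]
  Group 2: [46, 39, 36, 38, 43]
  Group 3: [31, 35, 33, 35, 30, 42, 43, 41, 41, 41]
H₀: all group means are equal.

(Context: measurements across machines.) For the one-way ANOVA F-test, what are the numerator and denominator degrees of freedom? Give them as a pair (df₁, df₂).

degrees of freedom = [2, 19]

k = 3 groups, N = 22 total
df = (k−1, N−k) = (3−1, 22−3) = (2, 19)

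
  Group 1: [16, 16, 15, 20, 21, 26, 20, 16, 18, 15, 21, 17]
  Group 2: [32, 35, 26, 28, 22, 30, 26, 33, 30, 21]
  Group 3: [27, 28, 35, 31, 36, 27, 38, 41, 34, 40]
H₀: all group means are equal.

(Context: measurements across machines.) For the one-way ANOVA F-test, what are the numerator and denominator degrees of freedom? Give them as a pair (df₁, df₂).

k = 3 groups, N = 32 total
df = (k−1, N−k) = (3−1, 32−3) = (2, 29)

degrees of freedom = [2, 29]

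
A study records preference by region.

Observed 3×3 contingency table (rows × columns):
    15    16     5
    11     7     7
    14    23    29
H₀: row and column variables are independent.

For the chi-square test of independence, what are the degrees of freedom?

degrees of freedom = 4

df = (r−1)(c−1) = (3−1)·(3−1) = 4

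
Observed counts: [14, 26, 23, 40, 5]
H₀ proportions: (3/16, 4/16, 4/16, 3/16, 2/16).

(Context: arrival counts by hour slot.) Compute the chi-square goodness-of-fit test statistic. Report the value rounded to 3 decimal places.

n = 108; E_i = n·p_i = [20.25, 27.00, 27.00, 20.25, 13.50]
χ² = (14−20.25)²/20.25 + (26−27.00)²/27.00 + (23−27.00)²/27.00 + (40−20.25)²/20.25 + (5−13.50)²/13.50 = 27.1728
df = 4

test statistic = 27.173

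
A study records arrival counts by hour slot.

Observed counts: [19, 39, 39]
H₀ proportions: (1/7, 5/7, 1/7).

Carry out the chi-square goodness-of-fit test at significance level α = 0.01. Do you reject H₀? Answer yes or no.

n = 97; E_i = n·p_i = [13.86, 69.29, 13.86]
χ² = (19−13.86)²/13.86 + (39−69.29)²/69.29 + (39−13.86)²/13.86 = 60.7670
df = 2
p-value (upper-tail) = 0.00000
At α=0.01: p < α → reject H₀

reject H₀: yes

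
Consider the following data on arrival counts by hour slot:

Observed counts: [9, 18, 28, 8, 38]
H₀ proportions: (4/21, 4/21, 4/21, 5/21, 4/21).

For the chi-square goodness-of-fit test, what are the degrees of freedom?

df = k − 1 = 5 − 1 = 4

degrees of freedom = 4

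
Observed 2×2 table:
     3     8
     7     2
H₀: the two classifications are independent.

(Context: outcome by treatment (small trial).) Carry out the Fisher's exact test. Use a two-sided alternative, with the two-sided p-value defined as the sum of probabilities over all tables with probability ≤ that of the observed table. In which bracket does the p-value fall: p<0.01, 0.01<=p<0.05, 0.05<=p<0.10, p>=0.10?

Margins: r₁=11, r₂=9, c₁=10, c₂=10, n=20
p_obs = C(11,3)·C(9,7)/C(20,10); sum pmf over tables with pmf ≤ p_obs
p-value (two-sided) = 0.06978
→ bracket: 0.05<=p<0.10

p-value bracket: 0.05<=p<0.10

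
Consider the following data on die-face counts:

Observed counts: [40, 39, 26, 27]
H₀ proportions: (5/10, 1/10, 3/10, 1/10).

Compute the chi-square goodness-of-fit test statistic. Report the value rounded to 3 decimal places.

n = 132; E_i = n·p_i = [66.00, 13.20, 39.60, 13.20]
χ² = (40−66.00)²/66.00 + (39−13.20)²/13.20 + (26−39.60)²/39.60 + (27−13.20)²/13.20 = 79.7677
df = 3

test statistic = 79.768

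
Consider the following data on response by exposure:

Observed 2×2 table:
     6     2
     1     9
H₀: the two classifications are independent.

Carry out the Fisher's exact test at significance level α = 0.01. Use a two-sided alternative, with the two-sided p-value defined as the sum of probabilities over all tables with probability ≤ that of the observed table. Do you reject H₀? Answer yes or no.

Margins: r₁=8, r₂=10, c₁=7, c₂=11, n=18
p_obs = C(8,6)·C(10,1)/C(18,7); sum pmf over tables with pmf ≤ p_obs
p-value (two-sided) = 0.01282
At α=0.01: p ≥ α → fail to reject H₀

reject H₀: no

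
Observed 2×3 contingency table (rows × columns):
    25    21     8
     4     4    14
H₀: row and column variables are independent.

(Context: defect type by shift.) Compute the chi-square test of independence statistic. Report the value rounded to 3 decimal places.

test statistic = 18.147

Row totals [54, 22], col totals [29, 25, 22], n=76
χ² = (25−20.61)²/20.61 + (21−17.76)²/17.76 + (8−15.63)²/15.63 + (4−8.39)²/8.39 + (4−7.24)²/7.24 + (14−6.37)²/6.37 = 18.1467
df = 2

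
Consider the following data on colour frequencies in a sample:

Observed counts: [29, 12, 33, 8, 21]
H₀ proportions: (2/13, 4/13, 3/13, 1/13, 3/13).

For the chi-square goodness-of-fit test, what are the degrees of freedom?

degrees of freedom = 4

df = k − 1 = 5 − 1 = 4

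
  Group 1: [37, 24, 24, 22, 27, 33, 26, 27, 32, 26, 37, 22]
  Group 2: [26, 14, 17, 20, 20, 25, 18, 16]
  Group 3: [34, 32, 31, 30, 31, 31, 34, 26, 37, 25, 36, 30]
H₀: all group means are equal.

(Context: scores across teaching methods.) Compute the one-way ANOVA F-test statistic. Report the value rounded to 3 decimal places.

test statistic = 17.371

Group means [28.08, 19.50, 31.42], grand mean 27.188
SSB = Σnᵢ(x̄ᵢ−x̄)² = 697.042; SSW = ΣΣ(x−x̄ᵢ)² = 581.833
MSB = 697.042/2 = 348.5208; MSW = 581.833/29 = 20.0632
F = MSB/MSW = 17.3711
df = (2, 29)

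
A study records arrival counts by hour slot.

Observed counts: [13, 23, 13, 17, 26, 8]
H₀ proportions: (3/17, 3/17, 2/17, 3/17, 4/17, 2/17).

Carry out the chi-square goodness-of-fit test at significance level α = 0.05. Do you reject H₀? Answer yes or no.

reject H₀: no

n = 100; E_i = n·p_i = [17.65, 17.65, 11.76, 17.65, 23.53, 11.76]
χ² = (13−17.65)²/17.65 + (23−17.65)²/17.65 + (13−11.76)²/11.76 + (17−17.65)²/17.65 + (26−23.53)²/23.53 + (8−11.76)²/11.76 = 4.4650
df = 5
p-value (upper-tail) = 0.48458
At α=0.05: p ≥ α → fail to reject H₀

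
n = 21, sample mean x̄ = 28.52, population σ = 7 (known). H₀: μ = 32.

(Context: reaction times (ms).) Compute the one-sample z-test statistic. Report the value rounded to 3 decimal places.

SE = σ/√n = 7/√21 = 1.5275
z = (x̄−μ₀)/SE = (28.52−32)/1.5275 = -2.2782

test statistic = -2.278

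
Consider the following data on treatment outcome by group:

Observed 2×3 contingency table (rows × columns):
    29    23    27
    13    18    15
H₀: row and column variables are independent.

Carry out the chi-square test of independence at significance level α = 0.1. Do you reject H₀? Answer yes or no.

reject H₀: no

Row totals [79, 46], col totals [42, 41, 42], n=125
χ² = (29−26.54)²/26.54 + (23−25.91)²/25.91 + (27−26.54)²/26.54 + (13−15.46)²/15.46 + (18−15.09)²/15.09 + (15−15.46)²/15.46 = 1.5281
df = 2
p-value (upper-tail) = 0.46578
At α=0.1: p ≥ α → fail to reject H₀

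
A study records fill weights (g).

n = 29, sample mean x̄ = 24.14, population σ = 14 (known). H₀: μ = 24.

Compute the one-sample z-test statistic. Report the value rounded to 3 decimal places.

test statistic = 0.054

SE = σ/√n = 14/√29 = 2.5997
z = (x̄−μ₀)/SE = (24.14−24)/2.5997 = 0.0539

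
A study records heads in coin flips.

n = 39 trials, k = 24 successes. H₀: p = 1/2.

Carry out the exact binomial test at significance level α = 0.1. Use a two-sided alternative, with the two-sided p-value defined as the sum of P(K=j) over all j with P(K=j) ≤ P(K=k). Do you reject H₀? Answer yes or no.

Exact binomial: n=39, k=24, p₀=1/2=0.5000
P(X=j) = C(n,j)·p₀^j·(1−p₀)^(n−j); p = Σ P(X=j) over j with P(X=j) ≤ P(X=24)
p-value (two-sided) = 0.19959
At α=0.1: p ≥ α → fail to reject H₀

reject H₀: no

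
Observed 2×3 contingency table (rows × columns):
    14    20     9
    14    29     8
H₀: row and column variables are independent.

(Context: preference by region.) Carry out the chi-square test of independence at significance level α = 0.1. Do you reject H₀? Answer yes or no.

Row totals [43, 51], col totals [28, 49, 17], n=94
χ² = (14−12.81)²/12.81 + (20−22.41)²/22.41 + (9−7.78)²/7.78 + (14−15.19)²/15.19 + (29−26.59)²/26.59 + (8−9.22)²/9.22 = 1.0386
df = 2
p-value (upper-tail) = 0.59495
At α=0.1: p ≥ α → fail to reject H₀

reject H₀: no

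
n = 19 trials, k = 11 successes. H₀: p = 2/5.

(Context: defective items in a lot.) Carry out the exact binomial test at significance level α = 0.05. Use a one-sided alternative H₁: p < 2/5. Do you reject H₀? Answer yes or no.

reject H₀: no

Exact binomial: n=19, k=11, p₀=2/5=0.4000
P(X≤11) from Σ C(n,i)·p₀^i·(1−p₀)^(n−i)
p-value (one-sided, H₁ less) = 0.96477
At α=0.05: p ≥ α → fail to reject H₀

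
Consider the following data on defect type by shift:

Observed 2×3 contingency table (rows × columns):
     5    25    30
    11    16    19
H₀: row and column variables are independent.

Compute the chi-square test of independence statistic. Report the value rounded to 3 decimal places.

test statistic = 4.932

Row totals [60, 46], col totals [16, 41, 49], n=106
χ² = (5−9.06)²/9.06 + (25−23.21)²/23.21 + (30−27.74)²/27.74 + (11−6.94)²/6.94 + (16−17.79)²/17.79 + (19−21.26)²/21.26 = 4.9320
df = 2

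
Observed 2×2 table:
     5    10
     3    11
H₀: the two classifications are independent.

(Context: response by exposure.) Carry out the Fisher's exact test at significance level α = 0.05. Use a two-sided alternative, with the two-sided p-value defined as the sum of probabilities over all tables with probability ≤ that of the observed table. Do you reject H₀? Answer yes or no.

Margins: r₁=15, r₂=14, c₁=8, c₂=21, n=29
p_obs = C(15,5)·C(14,3)/C(29,8); sum pmf over tables with pmf ≤ p_obs
p-value (two-sided) = 0.68166
At α=0.05: p ≥ α → fail to reject H₀

reject H₀: no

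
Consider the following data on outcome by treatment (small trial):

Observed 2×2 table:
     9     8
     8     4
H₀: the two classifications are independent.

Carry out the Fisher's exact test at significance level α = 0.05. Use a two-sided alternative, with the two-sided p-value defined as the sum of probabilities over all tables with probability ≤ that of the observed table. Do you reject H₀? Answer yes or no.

Margins: r₁=17, r₂=12, c₁=17, c₂=12, n=29
p_obs = C(17,9)·C(12,8)/C(29,17); sum pmf over tables with pmf ≤ p_obs
p-value (two-sided) = 0.70320
At α=0.05: p ≥ α → fail to reject H₀

reject H₀: no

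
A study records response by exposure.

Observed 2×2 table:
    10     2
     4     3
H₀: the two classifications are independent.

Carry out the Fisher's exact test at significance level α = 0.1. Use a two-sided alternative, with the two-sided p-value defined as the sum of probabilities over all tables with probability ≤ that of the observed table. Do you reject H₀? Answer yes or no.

Margins: r₁=12, r₂=7, c₁=14, c₂=5, n=19
p_obs = C(12,10)·C(7,4)/C(19,14); sum pmf over tables with pmf ≤ p_obs
p-value (two-sided) = 0.30470
At α=0.1: p ≥ α → fail to reject H₀

reject H₀: no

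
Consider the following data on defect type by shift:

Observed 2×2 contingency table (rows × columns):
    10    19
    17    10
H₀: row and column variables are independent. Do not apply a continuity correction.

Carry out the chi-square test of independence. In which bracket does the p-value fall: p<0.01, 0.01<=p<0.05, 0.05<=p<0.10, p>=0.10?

p-value bracket: 0.01<=p<0.05

Row totals [29, 27], col totals [27, 29], n=56
χ² = (10−13.98)²/13.98 + (19−15.02)²/15.02 + (17−13.02)²/13.02 + (10−13.98)²/13.98 = 4.5423
df = 1
p-value (upper-tail) = 0.03307
→ bracket: 0.01<=p<0.05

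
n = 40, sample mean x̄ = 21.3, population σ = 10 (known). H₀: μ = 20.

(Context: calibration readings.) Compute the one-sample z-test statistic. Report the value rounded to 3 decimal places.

test statistic = 0.822

SE = σ/√n = 10/√40 = 1.5811
z = (x̄−μ₀)/SE = (21.3−20)/1.5811 = 0.8222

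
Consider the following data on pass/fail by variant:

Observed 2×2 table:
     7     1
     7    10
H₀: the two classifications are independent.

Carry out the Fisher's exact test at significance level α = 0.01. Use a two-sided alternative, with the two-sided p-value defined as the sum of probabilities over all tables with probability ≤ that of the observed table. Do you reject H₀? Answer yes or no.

Margins: r₁=8, r₂=17, c₁=14, c₂=11, n=25
p_obs = C(8,7)·C(17,7)/C(25,14); sum pmf over tables with pmf ≤ p_obs
p-value (two-sided) = 0.04211
At α=0.01: p ≥ α → fail to reject H₀

reject H₀: no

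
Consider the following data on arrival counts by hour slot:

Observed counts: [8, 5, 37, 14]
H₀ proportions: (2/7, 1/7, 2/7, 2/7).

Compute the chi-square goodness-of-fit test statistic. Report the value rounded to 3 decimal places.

test statistic = 27.820

n = 64; E_i = n·p_i = [18.29, 9.14, 18.29, 18.29]
χ² = (8−18.29)²/18.29 + (5−9.14)²/9.14 + (37−18.29)²/18.29 + (14−18.29)²/18.29 = 27.8203
df = 3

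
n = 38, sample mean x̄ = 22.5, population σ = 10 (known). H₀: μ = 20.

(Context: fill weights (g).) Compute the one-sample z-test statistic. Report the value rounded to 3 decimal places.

SE = σ/√n = 10/√38 = 1.6222
z = (x̄−μ₀)/SE = (22.5−20)/1.6222 = 1.5411

test statistic = 1.541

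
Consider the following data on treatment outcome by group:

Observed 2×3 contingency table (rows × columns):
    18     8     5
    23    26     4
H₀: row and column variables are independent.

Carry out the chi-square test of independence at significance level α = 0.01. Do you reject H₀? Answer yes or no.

Row totals [31, 53], col totals [41, 34, 9], n=84
χ² = (18−15.13)²/15.13 + (8−12.55)²/12.55 + (5−3.32)²/3.32 + (23−25.87)²/25.87 + (26−21.45)²/21.45 + (4−5.68)²/5.68 = 4.8189
df = 2
p-value (upper-tail) = 0.08986
At α=0.01: p ≥ α → fail to reject H₀

reject H₀: no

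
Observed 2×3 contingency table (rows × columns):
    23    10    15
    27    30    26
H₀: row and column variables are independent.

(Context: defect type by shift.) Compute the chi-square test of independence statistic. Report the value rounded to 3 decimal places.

Row totals [48, 83], col totals [50, 40, 41], n=131
χ² = (23−18.32)²/18.32 + (10−14.66)²/14.66 + (15−15.02)²/15.02 + (27−31.68)²/31.68 + (30−25.34)²/25.34 + (26−25.98)²/25.98 = 4.2214
df = 2

test statistic = 4.221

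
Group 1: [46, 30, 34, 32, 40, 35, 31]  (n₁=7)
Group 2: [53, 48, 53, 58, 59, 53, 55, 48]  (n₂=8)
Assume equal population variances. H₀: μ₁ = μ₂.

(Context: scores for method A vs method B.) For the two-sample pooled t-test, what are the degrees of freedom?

df = n₁ + n₂ − 2 = 7 + 8 − 2 = 13

degrees of freedom = 13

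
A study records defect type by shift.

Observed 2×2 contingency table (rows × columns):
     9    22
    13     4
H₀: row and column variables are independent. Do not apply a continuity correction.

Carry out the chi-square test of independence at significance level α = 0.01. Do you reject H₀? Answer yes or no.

reject H₀: yes

Row totals [31, 17], col totals [22, 26], n=48
χ² = (9−14.21)²/14.21 + (22−16.79)²/16.79 + (13−7.79)²/7.79 + (4−9.21)²/9.21 = 9.9521
df = 1
p-value (upper-tail) = 0.00161
At α=0.01: p < α → reject H₀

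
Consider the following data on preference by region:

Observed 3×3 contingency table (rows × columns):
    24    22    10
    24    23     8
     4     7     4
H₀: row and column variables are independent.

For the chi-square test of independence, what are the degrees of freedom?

df = (r−1)(c−1) = (3−1)·(3−1) = 4

degrees of freedom = 4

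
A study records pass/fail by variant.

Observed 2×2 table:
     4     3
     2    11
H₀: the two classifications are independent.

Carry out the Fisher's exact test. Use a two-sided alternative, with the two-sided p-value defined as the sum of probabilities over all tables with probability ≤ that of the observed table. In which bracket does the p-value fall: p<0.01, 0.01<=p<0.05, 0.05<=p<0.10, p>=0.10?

Margins: r₁=7, r₂=13, c₁=6, c₂=14, n=20
p_obs = C(7,4)·C(13,2)/C(20,6); sum pmf over tables with pmf ≤ p_obs
p-value (two-sided) = 0.12193
→ bracket: p>=0.10

p-value bracket: p>=0.10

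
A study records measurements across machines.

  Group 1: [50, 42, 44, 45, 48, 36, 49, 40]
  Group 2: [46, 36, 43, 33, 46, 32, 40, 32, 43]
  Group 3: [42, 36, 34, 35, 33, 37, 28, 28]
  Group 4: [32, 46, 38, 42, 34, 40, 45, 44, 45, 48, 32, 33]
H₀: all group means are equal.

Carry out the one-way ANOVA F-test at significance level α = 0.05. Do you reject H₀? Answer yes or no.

Group means [44.25, 39.00, 34.12, 39.92], grand mean 39.378
SSB = Σnᵢ(x̄ᵢ−x̄)² = 415.411; SSW = ΣΣ(x−x̄ᵢ)² = 973.292
MSB = 415.411/3 = 138.4703; MSW = 973.292/33 = 29.4937
F = MSB/MSW = 4.6949
df = (3, 33)
p-value (upper-tail) = 0.00773
At α=0.05: p < α → reject H₀

reject H₀: yes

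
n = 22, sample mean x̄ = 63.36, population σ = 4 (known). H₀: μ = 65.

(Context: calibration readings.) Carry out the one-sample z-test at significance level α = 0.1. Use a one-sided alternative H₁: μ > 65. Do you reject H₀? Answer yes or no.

SE = σ/√n = 4/√22 = 0.8528
z = (x̄−μ₀)/SE = (63.36−65)/0.8528 = -1.9231
p-value (one-sided, H₁ greater) = 0.97276
At α=0.1: p ≥ α → fail to reject H₀

reject H₀: no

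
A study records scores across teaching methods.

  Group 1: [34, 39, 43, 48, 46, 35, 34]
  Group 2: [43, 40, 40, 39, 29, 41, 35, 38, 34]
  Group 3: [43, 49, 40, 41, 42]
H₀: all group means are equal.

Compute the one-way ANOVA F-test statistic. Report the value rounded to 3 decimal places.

test statistic = 2.041

Group means [39.86, 37.67, 43.00], grand mean 39.667
SSB = Σnᵢ(x̄ᵢ−x̄)² = 91.810; SSW = ΣΣ(x−x̄ᵢ)² = 404.857
MSB = 91.810/2 = 45.9048; MSW = 404.857/18 = 22.4921
F = MSB/MSW = 2.0409
df = (2, 18)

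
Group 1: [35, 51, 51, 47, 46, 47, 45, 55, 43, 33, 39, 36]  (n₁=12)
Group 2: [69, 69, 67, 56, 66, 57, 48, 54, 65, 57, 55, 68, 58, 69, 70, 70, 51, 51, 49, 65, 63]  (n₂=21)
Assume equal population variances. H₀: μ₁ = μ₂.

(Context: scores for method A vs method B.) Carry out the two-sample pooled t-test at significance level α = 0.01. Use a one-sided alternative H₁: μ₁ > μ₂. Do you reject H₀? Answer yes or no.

x̄₁=44.000, s₁=6.967, n₁=12
x̄₂=60.810, s₂=7.626, n₂=21
s_p² = [11·6.967² + 20·7.626²]/31 = 54.7496
SE = √(s_p²·(1/12+1/21)) = 2.6776
t = (44.000−60.810)/2.6776 = -6.2778
df = 31
p-value (one-sided, H₁ greater) = 1.00000
At α=0.01: p ≥ α → fail to reject H₀

reject H₀: no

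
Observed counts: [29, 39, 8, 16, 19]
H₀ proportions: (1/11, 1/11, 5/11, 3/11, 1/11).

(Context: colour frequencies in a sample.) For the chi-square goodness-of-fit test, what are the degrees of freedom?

df = k − 1 = 5 − 1 = 4

degrees of freedom = 4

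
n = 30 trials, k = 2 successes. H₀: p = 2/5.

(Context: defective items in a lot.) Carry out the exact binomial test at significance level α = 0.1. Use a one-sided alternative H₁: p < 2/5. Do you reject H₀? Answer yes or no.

reject H₀: yes

Exact binomial: n=30, k=2, p₀=2/5=0.4000
P(X≤2) from Σ C(n,i)·p₀^i·(1−p₀)^(n−i)
p-value (one-sided, H₁ less) = 0.00005
At α=0.1: p < α → reject H₀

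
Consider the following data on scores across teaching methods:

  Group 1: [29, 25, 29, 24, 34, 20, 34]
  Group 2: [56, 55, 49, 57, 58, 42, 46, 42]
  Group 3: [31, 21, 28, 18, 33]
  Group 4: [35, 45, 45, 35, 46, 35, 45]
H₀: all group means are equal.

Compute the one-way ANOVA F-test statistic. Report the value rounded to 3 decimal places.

test statistic = 25.472

Group means [27.86, 50.62, 26.20, 40.86], grand mean 37.667
SSB = Σnᵢ(x̄ᵢ−x̄)² = 2745.611; SSW = ΣΣ(x−x̄ᵢ)² = 826.389
MSB = 2745.611/3 = 915.2036; MSW = 826.389/23 = 35.9300
F = MSB/MSW = 25.4719
df = (3, 23)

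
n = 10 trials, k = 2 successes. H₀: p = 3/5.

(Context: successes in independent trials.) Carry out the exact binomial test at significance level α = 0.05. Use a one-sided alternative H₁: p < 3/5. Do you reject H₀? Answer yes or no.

reject H₀: yes

Exact binomial: n=10, k=2, p₀=3/5=0.6000
P(X≤2) from Σ C(n,i)·p₀^i·(1−p₀)^(n−i)
p-value (one-sided, H₁ less) = 0.01229
At α=0.05: p < α → reject H₀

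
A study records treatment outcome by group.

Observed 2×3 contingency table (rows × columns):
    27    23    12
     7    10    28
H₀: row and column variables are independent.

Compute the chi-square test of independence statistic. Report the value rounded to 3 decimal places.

Row totals [62, 45], col totals [34, 33, 40], n=107
χ² = (27−19.70)²/19.70 + (23−19.12)²/19.12 + (12−23.18)²/23.18 + (7−14.30)²/14.30 + (10−13.88)²/13.88 + (28−16.82)²/16.82 = 21.1181
df = 2

test statistic = 21.118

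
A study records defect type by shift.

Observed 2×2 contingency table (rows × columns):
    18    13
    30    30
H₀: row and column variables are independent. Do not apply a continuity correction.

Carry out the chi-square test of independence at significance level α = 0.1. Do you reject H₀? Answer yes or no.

Row totals [31, 60], col totals [48, 43], n=91
χ² = (18−16.35)²/16.35 + (13−14.65)²/14.65 + (30−31.65)²/31.65 + (30−28.35)²/28.35 = 0.5333
df = 1
p-value (upper-tail) = 0.46521
At α=0.1: p ≥ α → fail to reject H₀

reject H₀: no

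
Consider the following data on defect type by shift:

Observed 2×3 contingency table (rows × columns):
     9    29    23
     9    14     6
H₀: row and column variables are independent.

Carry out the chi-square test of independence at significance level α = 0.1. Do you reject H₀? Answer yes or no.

reject H₀: no

Row totals [61, 29], col totals [18, 43, 29], n=90
χ² = (9−12.20)²/12.20 + (29−29.14)²/29.14 + (23−19.66)²/19.66 + (9−5.80)²/5.80 + (14−13.86)²/13.86 + (6−9.34)²/9.34 = 4.3732
df = 2
p-value (upper-tail) = 0.11230
At α=0.1: p ≥ α → fail to reject H₀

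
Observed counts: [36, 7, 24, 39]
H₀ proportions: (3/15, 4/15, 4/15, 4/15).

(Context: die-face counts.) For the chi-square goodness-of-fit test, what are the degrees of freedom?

degrees of freedom = 3

df = k − 1 = 4 − 1 = 3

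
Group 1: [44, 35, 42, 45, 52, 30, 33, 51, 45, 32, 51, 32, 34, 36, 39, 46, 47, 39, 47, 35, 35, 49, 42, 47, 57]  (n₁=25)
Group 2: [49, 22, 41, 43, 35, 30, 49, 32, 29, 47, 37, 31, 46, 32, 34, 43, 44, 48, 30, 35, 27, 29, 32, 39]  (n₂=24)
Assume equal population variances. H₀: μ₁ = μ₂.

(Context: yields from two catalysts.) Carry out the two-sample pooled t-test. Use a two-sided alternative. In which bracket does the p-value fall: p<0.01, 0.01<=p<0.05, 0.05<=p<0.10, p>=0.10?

p-value bracket: 0.01<=p<0.05

x̄₁=41.800, s₁=7.467, n₁=25
x̄₂=36.833, s₂=7.828, n₂=24
s_p² = [24·7.467² + 23·7.828²]/47 = 58.4539
SE = √(s_p²·(1/25+1/24)) = 2.1849
t = (41.800−36.833)/2.1849 = 2.2732
df = 47
p-value (two-sided) = 0.02763
→ bracket: 0.01<=p<0.05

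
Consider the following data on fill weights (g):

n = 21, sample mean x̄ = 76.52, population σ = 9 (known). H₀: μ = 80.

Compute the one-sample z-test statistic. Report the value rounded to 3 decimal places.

SE = σ/√n = 9/√21 = 1.9640
z = (x̄−μ₀)/SE = (76.52−80)/1.9640 = -1.7719

test statistic = -1.772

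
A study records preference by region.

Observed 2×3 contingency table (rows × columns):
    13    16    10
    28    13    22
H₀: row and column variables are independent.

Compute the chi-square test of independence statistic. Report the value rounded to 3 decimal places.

Row totals [39, 63], col totals [41, 29, 32], n=102
χ² = (13−15.68)²/15.68 + (16−11.09)²/11.09 + (10−12.24)²/12.24 + (28−25.32)²/25.32 + (13−17.91)²/17.91 + (22−19.76)²/19.76 = 4.9237
df = 2

test statistic = 4.924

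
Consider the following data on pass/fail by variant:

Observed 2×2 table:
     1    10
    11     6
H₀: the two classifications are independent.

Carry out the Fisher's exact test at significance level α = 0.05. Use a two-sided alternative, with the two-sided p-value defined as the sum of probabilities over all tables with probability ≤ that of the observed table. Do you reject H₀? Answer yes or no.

Margins: r₁=11, r₂=17, c₁=12, c₂=16, n=28
p_obs = C(11,1)·C(17,11)/C(28,12); sum pmf over tables with pmf ≤ p_obs
p-value (two-sided) = 0.00596
At α=0.05: p < α → reject H₀

reject H₀: yes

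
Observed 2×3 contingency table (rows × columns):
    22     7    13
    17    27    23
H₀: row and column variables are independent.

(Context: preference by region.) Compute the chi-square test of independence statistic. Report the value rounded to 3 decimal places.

Row totals [42, 67], col totals [39, 34, 36], n=109
χ² = (22−15.03)²/15.03 + (7−13.10)²/13.10 + (13−13.87)²/13.87 + (17−23.97)²/23.97 + (27−20.90)²/20.90 + (23−22.13)²/22.13 = 9.9743
df = 2

test statistic = 9.974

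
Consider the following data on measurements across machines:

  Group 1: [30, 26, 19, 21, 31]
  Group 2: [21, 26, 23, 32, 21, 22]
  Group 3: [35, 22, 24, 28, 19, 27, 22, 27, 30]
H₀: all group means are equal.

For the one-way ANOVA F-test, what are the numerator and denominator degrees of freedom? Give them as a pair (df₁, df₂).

k = 3 groups, N = 20 total
df = (k−1, N−k) = (3−1, 20−3) = (2, 17)

degrees of freedom = [2, 17]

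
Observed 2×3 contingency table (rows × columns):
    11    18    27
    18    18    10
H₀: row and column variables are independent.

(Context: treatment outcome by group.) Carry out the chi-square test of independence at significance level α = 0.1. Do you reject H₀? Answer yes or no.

reject H₀: yes

Row totals [56, 46], col totals [29, 36, 37], n=102
χ² = (11−15.92)²/15.92 + (18−19.76)²/19.76 + (27−20.31)²/20.31 + (18−13.08)²/13.08 + (18−16.24)²/16.24 + (10−16.69)²/16.69 = 8.6028
df = 2
p-value (upper-tail) = 0.01355
At α=0.1: p < α → reject H₀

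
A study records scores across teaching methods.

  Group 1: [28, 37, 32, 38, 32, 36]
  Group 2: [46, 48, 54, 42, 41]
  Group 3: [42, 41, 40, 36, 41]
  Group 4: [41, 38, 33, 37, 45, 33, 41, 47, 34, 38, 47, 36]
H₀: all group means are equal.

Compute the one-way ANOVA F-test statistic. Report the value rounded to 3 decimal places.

Group means [33.83, 46.20, 40.00, 39.17], grand mean 39.429
SSB = Σnᵢ(x̄ᵢ−x̄)² = 419.557; SSW = ΣΣ(x−x̄ᵢ)² = 487.300
MSB = 419.557/3 = 139.8524; MSW = 487.300/24 = 20.3042
F = MSB/MSW = 6.8879
df = (3, 24)

test statistic = 6.888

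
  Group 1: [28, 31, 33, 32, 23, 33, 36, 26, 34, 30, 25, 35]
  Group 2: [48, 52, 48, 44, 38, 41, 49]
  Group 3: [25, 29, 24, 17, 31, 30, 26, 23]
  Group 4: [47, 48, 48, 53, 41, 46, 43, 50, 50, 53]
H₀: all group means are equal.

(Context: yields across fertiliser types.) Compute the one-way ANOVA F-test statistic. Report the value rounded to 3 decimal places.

Group means [30.50, 45.71, 25.62, 47.90], grand mean 37.027
SSB = Σnᵢ(x̄ᵢ−x̄)² = 3261.769; SSW = ΣΣ(x−x̄ᵢ)² = 617.204
MSB = 3261.769/3 = 1087.2565; MSW = 617.204/33 = 18.7031
F = MSB/MSW = 58.1323
df = (3, 33)

test statistic = 58.132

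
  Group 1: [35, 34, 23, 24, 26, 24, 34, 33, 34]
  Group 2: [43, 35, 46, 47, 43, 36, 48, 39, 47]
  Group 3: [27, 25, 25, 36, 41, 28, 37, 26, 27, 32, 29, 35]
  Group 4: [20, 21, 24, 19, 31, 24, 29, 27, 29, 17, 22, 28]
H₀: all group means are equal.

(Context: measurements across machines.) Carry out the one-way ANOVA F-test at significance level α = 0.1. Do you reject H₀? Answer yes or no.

Group means [29.67, 42.67, 30.67, 24.25], grand mean 31.190
SSB = Σnᵢ(x̄ᵢ−x̄)² = 1787.560; SSW = ΣΣ(x−x̄ᵢ)² = 956.917
MSB = 1787.560/3 = 595.8532; MSW = 956.917/38 = 25.1820
F = MSB/MSW = 23.6619
df = (3, 38)
p-value (upper-tail) = 0.00000
At α=0.1: p < α → reject H₀

reject H₀: yes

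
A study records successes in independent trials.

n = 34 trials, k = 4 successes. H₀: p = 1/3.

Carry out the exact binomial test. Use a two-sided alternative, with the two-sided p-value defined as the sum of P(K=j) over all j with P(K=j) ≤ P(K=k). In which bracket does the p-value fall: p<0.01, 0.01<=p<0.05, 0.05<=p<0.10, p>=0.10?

p-value bracket: p<0.01

Exact binomial: n=34, k=4, p₀=1/3=0.3333
P(X=j) = C(n,j)·p₀^j·(1−p₀)^(n−j); p = Σ P(X=j) over j with P(X=j) ≤ P(X=4)
p-value (two-sided) = 0.00592
→ bracket: p<0.01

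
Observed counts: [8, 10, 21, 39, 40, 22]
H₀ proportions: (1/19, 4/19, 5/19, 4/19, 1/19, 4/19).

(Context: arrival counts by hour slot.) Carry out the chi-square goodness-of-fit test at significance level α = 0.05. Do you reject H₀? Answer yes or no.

n = 140; E_i = n·p_i = [7.37, 29.47, 36.84, 29.47, 7.37, 29.47]
χ² = (8−7.37)²/7.37 + (10−29.47)²/29.47 + (21−36.84)²/36.84 + (39−29.47)²/29.47 + (40−7.37)²/7.37 + (22−29.47)²/29.47 = 169.2182
df = 5
p-value (upper-tail) = 0.00000
At α=0.05: p < α → reject H₀

reject H₀: yes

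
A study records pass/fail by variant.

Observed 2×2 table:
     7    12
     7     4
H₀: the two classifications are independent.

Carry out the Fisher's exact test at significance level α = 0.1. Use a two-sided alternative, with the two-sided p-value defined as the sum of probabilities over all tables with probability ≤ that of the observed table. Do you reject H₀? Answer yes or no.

Margins: r₁=19, r₂=11, c₁=14, c₂=16, n=30
p_obs = C(19,7)·C(11,7)/C(30,14); sum pmf over tables with pmf ≤ p_obs
p-value (two-sided) = 0.25677
At α=0.1: p ≥ α → fail to reject H₀

reject H₀: no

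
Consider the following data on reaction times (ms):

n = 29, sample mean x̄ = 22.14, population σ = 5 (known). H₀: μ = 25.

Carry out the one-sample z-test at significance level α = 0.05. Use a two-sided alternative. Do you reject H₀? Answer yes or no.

SE = σ/√n = 5/√29 = 0.9285
z = (x̄−μ₀)/SE = (22.14−25)/0.9285 = -3.0803
p-value (two-sided) = 0.00207
At α=0.05: p < α → reject H₀

reject H₀: yes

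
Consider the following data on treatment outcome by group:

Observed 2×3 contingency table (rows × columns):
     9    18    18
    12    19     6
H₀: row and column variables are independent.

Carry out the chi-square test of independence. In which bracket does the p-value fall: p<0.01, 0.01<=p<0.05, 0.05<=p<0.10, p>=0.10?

Row totals [45, 37], col totals [21, 37, 24], n=82
χ² = (9−11.52)²/11.52 + (18−20.30)²/20.30 + (18−13.17)²/13.17 + (12−9.48)²/9.48 + (19−16.70)²/16.70 + (6−10.83)²/10.83 = 5.7296
df = 2
p-value (upper-tail) = 0.05699
→ bracket: 0.05<=p<0.10

p-value bracket: 0.05<=p<0.10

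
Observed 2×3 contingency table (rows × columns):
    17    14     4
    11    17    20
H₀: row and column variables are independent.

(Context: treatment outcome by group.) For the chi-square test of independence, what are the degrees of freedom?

degrees of freedom = 2

df = (r−1)(c−1) = (2−1)·(3−1) = 2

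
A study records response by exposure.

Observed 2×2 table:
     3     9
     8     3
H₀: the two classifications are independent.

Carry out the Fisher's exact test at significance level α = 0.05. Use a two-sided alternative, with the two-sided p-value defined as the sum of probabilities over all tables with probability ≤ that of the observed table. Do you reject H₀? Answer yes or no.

Margins: r₁=12, r₂=11, c₁=11, c₂=12, n=23
p_obs = C(12,3)·C(11,8)/C(23,11); sum pmf over tables with pmf ≤ p_obs
p-value (two-sided) = 0.03913
At α=0.05: p < α → reject H₀

reject H₀: yes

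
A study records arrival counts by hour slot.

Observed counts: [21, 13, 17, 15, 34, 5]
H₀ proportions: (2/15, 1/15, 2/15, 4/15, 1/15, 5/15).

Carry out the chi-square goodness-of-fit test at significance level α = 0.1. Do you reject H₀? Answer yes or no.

n = 105; E_i = n·p_i = [14.00, 7.00, 14.00, 28.00, 7.00, 35.00]
χ² = (21−14.00)²/14.00 + (13−7.00)²/7.00 + (17−14.00)²/14.00 + (15−28.00)²/28.00 + (34−7.00)²/7.00 + (5−35.00)²/35.00 = 145.1786
df = 5
p-value (upper-tail) = 0.00000
At α=0.1: p < α → reject H₀

reject H₀: yes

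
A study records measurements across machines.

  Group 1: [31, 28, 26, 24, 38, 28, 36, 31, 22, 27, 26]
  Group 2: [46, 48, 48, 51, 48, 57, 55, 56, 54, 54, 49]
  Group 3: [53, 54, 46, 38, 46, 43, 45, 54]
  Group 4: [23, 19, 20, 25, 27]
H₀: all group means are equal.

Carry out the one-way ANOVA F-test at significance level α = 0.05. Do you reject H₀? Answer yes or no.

reject H₀: yes

Group means [28.82, 51.45, 47.38, 22.80], grand mean 39.314
SSB = Σnᵢ(x̄ᵢ−x̄)² = 4716.504; SSW = ΣΣ(x−x̄ᵢ)² = 665.039
MSB = 4716.504/3 = 1572.1681; MSW = 665.039/31 = 21.4529
F = MSB/MSW = 73.2848
df = (3, 31)
p-value (upper-tail) = 0.00000
At α=0.05: p < α → reject H₀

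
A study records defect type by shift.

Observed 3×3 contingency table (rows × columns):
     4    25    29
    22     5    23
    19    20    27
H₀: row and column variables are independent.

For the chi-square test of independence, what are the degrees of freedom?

degrees of freedom = 4

df = (r−1)(c−1) = (3−1)·(3−1) = 4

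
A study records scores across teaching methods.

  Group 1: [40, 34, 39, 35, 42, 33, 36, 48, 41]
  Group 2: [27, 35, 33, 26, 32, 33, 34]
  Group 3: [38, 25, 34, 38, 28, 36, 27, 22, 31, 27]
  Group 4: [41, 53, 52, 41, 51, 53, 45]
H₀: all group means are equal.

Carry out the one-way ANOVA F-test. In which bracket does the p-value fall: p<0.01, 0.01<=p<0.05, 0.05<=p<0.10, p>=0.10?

Group means [38.67, 31.43, 30.60, 48.00], grand mean 36.667
SSB = Σnᵢ(x̄ᵢ−x̄)² = 1495.219; SSW = ΣΣ(x−x̄ᵢ)² = 724.114
MSB = 1495.219/3 = 498.4063; MSW = 724.114/29 = 24.9695
F = MSB/MSW = 19.9606
df = (3, 29)
p-value (upper-tail) = 0.00000
→ bracket: p<0.01

p-value bracket: p<0.01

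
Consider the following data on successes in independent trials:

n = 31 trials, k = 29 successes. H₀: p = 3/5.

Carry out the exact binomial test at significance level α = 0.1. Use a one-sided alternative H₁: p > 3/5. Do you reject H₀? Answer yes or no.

Exact binomial: n=31, k=29, p₀=3/5=0.6000
P(X≥29) from Σ C(n,i)·p₀^i·(1−p₀)^(n−i)
p-value (one-sided, H₁ greater) = 0.00003
At α=0.1: p < α → reject H₀

reject H₀: yes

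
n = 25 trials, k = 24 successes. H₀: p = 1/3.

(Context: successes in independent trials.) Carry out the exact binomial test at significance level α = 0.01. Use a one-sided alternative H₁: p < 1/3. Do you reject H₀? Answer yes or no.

reject H₀: no

Exact binomial: n=25, k=24, p₀=1/3=0.3333
P(X≤24) from Σ C(n,i)·p₀^i·(1−p₀)^(n−i)
p-value (one-sided, H₁ less) = 1.00000
At α=0.01: p ≥ α → fail to reject H₀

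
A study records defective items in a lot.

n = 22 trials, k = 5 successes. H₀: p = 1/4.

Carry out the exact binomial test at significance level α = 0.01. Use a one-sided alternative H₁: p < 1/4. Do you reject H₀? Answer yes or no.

Exact binomial: n=22, k=5, p₀=1/4=0.2500
P(X≤5) from Σ C(n,i)·p₀^i·(1−p₀)^(n−i)
p-value (one-sided, H₁ less) = 0.51680
At α=0.01: p ≥ α → fail to reject H₀

reject H₀: no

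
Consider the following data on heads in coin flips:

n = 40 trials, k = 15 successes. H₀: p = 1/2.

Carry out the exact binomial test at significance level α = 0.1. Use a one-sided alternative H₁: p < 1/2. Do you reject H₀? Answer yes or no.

reject H₀: yes

Exact binomial: n=40, k=15, p₀=1/2=0.5000
P(X≤15) from Σ C(n,i)·p₀^i·(1−p₀)^(n−i)
p-value (one-sided, H₁ less) = 0.07693
At α=0.1: p < α → reject H₀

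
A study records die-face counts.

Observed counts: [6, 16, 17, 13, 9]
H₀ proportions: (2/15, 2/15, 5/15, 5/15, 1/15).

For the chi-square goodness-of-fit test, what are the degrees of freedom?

df = k − 1 = 5 − 1 = 4

degrees of freedom = 4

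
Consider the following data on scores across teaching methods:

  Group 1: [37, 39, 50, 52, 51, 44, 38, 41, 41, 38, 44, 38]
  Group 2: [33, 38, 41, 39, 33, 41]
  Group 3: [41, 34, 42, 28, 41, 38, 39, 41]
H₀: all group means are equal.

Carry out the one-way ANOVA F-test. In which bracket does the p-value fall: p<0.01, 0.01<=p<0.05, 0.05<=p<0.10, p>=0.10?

Group means [42.75, 37.50, 38.00], grand mean 40.077
SSB = Σnᵢ(x̄ᵢ−x̄)² = 160.096; SSW = ΣΣ(x−x̄ᵢ)² = 557.750
MSB = 160.096/2 = 80.0481; MSW = 557.750/23 = 24.2500
F = MSB/MSW = 3.3010
df = (2, 23)
p-value (upper-tail) = 0.05492
→ bracket: 0.05<=p<0.10

p-value bracket: 0.05<=p<0.10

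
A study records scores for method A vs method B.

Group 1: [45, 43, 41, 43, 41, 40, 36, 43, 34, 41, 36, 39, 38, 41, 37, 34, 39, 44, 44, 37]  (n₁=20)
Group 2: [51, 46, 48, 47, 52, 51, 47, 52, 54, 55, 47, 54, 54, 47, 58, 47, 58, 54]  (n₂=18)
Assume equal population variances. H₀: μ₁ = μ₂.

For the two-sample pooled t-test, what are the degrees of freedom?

degrees of freedom = 36

df = n₁ + n₂ − 2 = 20 + 18 − 2 = 36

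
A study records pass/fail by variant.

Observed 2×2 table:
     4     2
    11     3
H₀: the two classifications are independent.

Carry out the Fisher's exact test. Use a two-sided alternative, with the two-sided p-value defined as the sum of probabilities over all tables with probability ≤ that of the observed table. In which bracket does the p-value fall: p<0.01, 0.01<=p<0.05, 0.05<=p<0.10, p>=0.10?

Margins: r₁=6, r₂=14, c₁=15, c₂=5, n=20
p_obs = C(6,4)·C(14,11)/C(20,15); sum pmf over tables with pmf ≤ p_obs
p-value (two-sided) = 0.61262
→ bracket: p>=0.10

p-value bracket: p>=0.10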